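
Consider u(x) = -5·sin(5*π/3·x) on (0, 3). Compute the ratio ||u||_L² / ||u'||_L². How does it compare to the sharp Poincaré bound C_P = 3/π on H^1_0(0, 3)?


||u||_L² / ||u'||_L² = 3/(5*π) < C_P = 3/π.

u(x) = -5·sin(5*π/3·x), so u'(x) = -25*π*cos(5*π*x/3)/3.
Writing u(x) = A·sin(kπx/L) with A = -5 and k = 5, use ∫_0^L sin²(kπx/L) dx = L/2 and ∫_0^L cos²(kπx/L) dx = L/2.
u² = 25·sin²(5*π/3·x) and (u')² = 625*π^2/9·cos²(5*π/3·x), and each of sin², cos² integrates to L/2 = 3/2 over (0, 3).
∫_0^3 u² dx = 75/2, so ||u||_L² = 5*sqrt(6)/2.
∫_0^3 (u')² dx = 625*π^2/6, so ||u'||_L² = 25*sqrt(6)*π/6.
Ratio ||u||_L² / ||u'||_L² = 3/(5*π).
Sharp Poincaré constant on H^1_0(0, 3) is C_P = L/π = 3/π, achieved by sin(π/3·x).
This is the k = 5 harmonic; the ratio L/(kπ) is strictly less than C_P = L/π, consistent with the sharp inequality ||u||_L² ≤ C_P ||u'||_L².


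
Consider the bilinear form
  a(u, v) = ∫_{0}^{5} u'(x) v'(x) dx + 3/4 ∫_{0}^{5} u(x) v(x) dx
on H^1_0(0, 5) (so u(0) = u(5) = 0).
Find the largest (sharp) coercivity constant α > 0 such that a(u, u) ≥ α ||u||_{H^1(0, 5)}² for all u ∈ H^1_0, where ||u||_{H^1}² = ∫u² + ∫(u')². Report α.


α = (π^2 + 75/4)/(π^2 + 25)

Coercivity of a(·,·) on H^1_0(0, 5) means a(u, u) ≥ α ||u||_{H^1}² for every u ∈ H^1_0.
The interval has length L = 5, and Poincaré/coercivity depend only on L. Here a(u, u) = ∫(u')² + (3/4)·∫u².
Here 0 < c = 3/4 < 1. The condition a(u,u) ≥ α||u||_{H^1}² reads (1−α)∫(u')² ≥ (α−c)∫u². Any admissible α is ≤ 1 (rapidly oscillating u have ∫u²/∫(u')² → 0), and α = 1 would force 0 ≥ (1−c)∫u², impossible since c < 1; so 1−α > 0. By the sharp Poincaré inequality on H^1_0 of an interval of length L, ∫(u')² ≥ (π/L)²∫u² with equality for the first sine mode sin(π(x−x₀)/L) (x₀ the left endpoint), so the inequality holds for all u iff (1−α)(π/L)² ≥ α − c, i.e. α ≤ ((π/L)² + c)/((π/L)² + 1) = (1 + c(L/π)²)/(1 + (L/π)²). With (π/L)² = π^2/25 and c = 3/4, the largest admissible constant is α = ((π/L)² + c)/((π/L)² + 1).
Simplifying, α = (π^2 + 75/4)/(π^2 + 25).


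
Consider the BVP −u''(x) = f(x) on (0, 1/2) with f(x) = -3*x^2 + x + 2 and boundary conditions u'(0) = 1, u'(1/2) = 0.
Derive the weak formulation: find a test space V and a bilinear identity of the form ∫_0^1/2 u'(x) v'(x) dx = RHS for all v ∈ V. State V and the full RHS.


V = H^1(0, 1/2) (v unrestricted at boundary; u is determined up to an additive constant); weak form: ∫_0^1/2 u'v' dx = ∫_0^1/2 (-3*x^2 + x + 2) v dx − v(0) for all v ∈ V.

Multiply both sides by a test function v and integrate from 0 to 1/2:
  ∫_0^1/2 −u''(x) v(x) dx = ∫_0^1/2 f(x) v(x) dx.
Integrate the LHS by parts once:
  ∫_0^1/2 −u'' v dx = −[u'(x) v(x)]_0^1/2 + ∫_0^1/2 u'(x) v'(x) dx.
Thus ∫_0^1/2 u'(x) v'(x) dx = ∫_0^1/2 f(x) v(x) dx + [u'(x) v(x)]_0^1/2.
Choose V so that boundary terms are either known or forced to vanish.
u has inhomogeneous Neumann u'(0) = 1, u'(1/2) = 0. [u' v]_0^1/2 = (0)·v(1/2) − (1)·v(0) = − v(0). Take V = H^1(0, 1/2); boundary term becomes part of RHS.
Weak formulation: find u (satisfying any essential BC) such that ∫_0^1/2 u'(x) v'(x) dx = ∫_0^1/2 f v dx − v(0) for all v ∈ V (Neumann data are natural BCs: they enter the RHS as boundary terms).
Substituting f(x) = -3*x^2 + x + 2, the right-hand side is ∫_0^1/2 (-3*x^2 + x + 2) v dx − v(0).
Compatibility check (pure Neumann): taking v ≡ 1 ∈ V gives 0 = ∫_0^1/2 f dx + (0) − (1), i.e. ∫_0^1/2 f dx must equal u'(0) − u'(1/2) = 1. Indeed ∫_0^1/2 (-3*x^2 + x + 2) dx = 1, so the data are compatible. The solution is then unique only up to an additive constant (fix it e.g. by requiring ∫_0^1/2 u dx = 0).


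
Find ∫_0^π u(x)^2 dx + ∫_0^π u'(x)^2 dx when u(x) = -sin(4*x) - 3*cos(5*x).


||u||_{H^1(0,π)}^2 = -416/3 + 251*π/2

u'(x) = 15*sin(5*x) - 4*cos(4*x).
Expand u² and (u')² and integrate term by term on (0, π), using: for integers n ≥ 1, ∫_0^π sin²(nx) dx = ∫_0^π cos²(nx) dx = π/2; for n ≠ n', ∫_0^π sin(nx)sin(n'x) dx = ∫_0^π cos(nx)cos(n'x) dx = 0; and by product-to-sum, ∫_0^π sin(nx)cos(n'x) dx = ½∫_0^π [sin((n+n')x) + sin((n−n')x)] dx, which is 0 when n+n' is even and 2n/(n²−n'²) when n+n' is odd (it need not vanish on (0, π)).
  u² squared terms: (-1)²·∫sin(4x)² dx = 1·π/2 = π/2;  (-3)²·∫cos(5x)² dx = 9·π/2 = 9*π/2.
  u² cross terms: 2·(-1)·(-3)·∫sin(4x)·cos(5x) dx = 6·(-8/9) = -16/3.
  So ∫_0^π u² dx = π/2 + 9*π/2 − 16/3 = -16/3 + 5*π.
  (u')² squared terms: (-4)²·∫cos(4x)² dx = 16·π/2 = 8*π;  (15)²·∫sin(5x)² dx = 225·π/2 = 225*π/2.
  (u')² cross terms: 2·(-4)·(15)·∫cos(4x)·sin(5x) dx = -120·(10/9) = -400/3.
  So ∫_0^π (u')² dx = 8*π + 225*π/2 − 400/3 = -400/3 + 241*π/2.
||u||_{H^1}^2 = (-16/3 + 5*π) + (-400/3 + 241*π/2) = -416/3 + 251*π/2.


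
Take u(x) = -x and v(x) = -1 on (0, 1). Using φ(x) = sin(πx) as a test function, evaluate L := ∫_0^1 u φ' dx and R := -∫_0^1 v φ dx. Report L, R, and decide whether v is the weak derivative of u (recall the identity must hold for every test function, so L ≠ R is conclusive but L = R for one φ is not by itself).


LHS = 2/π, RHS = 2/π. Yes, v = u' weakly.

u(x) = -x, classical derivative u'(x) = -1.
φ(x) = sin(πx), so φ'(x) = π*cos(π*x).
Note φ(0) = φ(1) = 0, so the boundary term u·φ vanishes.
LHS = ∫_0^1 u(x) φ'(x) dx = ∫_0^1 (-π*x*cos(π*x)) dx. Term by term:
  ∫_0^1 -π*x*cos(π*x) dx = 2/π.
So LHS = 2/π.
∫_0^1 v(x) φ(x) dx = ∫_0^1 (-sin(π*x)) dx. Term by term:
  ∫_0^1 -sin(π*x) dx = -2/π.
So RHS = -∫_0^1 v(x) φ(x) dx = 2/π.
LHS = RHS, so the identity holds for this test φ.
Moreover u is smooth here and v(x) = u'(x) = -1 pointwise, so the identity holds for every test function. Hence v is the weak derivative of u.


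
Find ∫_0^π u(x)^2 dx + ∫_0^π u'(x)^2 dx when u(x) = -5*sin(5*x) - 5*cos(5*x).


||u||_{H^1(0,π)}^2 = 650*π

u'(x) = 25*sin(5*x) - 25*cos(5*x).
Expand u² and (u')² and integrate term by term on (0, π), using: for integers n ≥ 1, ∫_0^π sin²(nx) dx = ∫_0^π cos²(nx) dx = π/2; for n ≠ n', ∫_0^π sin(nx)sin(n'x) dx = ∫_0^π cos(nx)cos(n'x) dx = 0; and by product-to-sum, ∫_0^π sin(nx)cos(n'x) dx = ½∫_0^π [sin((n+n')x) + sin((n−n')x)] dx, which is 0 when n+n' is even and 2n/(n²−n'²) when n+n' is odd (it need not vanish on (0, π)).
  u² squared terms: (-5)²·∫cos(5x)² dx = 25·π/2 = 25*π/2;  (-5)²·∫sin(5x)² dx = 25·π/2 = 25*π/2.
  u² cross terms: 2·(-5)·(-5)·∫cos(5x)·sin(5x) dx = 50·(0) = 0.
  So ∫_0^π u² dx = 25*π/2 + 25*π/2 + 0 = 25*π.
  (u')² squared terms: (-25)²·∫cos(5x)² dx = 625·π/2 = 625*π/2;  (25)²·∫sin(5x)² dx = 625·π/2 = 625*π/2.
  (u')² cross terms: 2·(-25)·(25)·∫cos(5x)·sin(5x) dx = -1250·(0) = 0.
  So ∫_0^π (u')² dx = 625*π/2 + 625*π/2 + 0 = 625*π.
||u||_{H^1}^2 = (25*π) + (625*π) = 650*π.


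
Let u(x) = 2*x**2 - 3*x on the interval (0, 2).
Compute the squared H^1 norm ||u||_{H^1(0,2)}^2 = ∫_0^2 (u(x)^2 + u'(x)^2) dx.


||u||_{H^1}^2 = 214/15

The H^1 norm (squared) on an interval (0, L) is
  ||u||_{H^1}^2 = ∫_0^L u(x)^2 dx + ∫_0^L u'(x)^2 dx.
Compute u'(x) = 4*x - 3.
Then u(x)^2 = 4*x**4 - 12*x**3 + 9*x**2 and u'(x)^2 = 16*x**2 - 24*x + 9.
Integrate each monomial from 0 to 2 using ∫_0^2 c·x^n dx = c·2^(n+1)/(n+1):
  ∫_0^2 u(x)^2 dx = ∫_0^2 (4*x^4 - 12*x^3 + 9*x^2) dx. Term by term:
    ∫_0^2 4*x^4 dx = 128/5;  ∫_0^2 -12*x^3 dx = -48;  ∫_0^2 9*x^2 dx = 24.
  Sum: 128/5 − 48 + 24 = 8/5.
  ∫_0^2 u'(x)^2 dx = ∫_0^2 (16*x^2 - 24*x + 9) dx. Term by term:
    ∫_0^2 16*x^2 dx = 128/3;  ∫_0^2 -24*x dx = -48;  ∫_0^2 9 dx = 18.
  Sum: 128/3 − 48 + 18 = 38/3.
Adding: ||u||_{H^1}^2 = 8/5 + 38/3 = 214/15.


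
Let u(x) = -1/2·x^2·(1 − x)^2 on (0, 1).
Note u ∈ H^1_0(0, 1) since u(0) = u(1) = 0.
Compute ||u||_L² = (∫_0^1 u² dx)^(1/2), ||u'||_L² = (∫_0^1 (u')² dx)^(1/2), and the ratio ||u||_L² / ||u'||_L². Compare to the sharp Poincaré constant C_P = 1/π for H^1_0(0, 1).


||u||_L² / ||u'||_L² = sqrt(3)/6 < C_P = 1/π.

u(x) = -1/2·x^2·(1 − x)^2, so u'(x) = x*(x*(1 - x) - (x - 1)^2).
u(x) = -1/2·x^2·(1 − x)^2 vanishes at x = 0 and x = 1, so u ∈ H^1_0(0, 1). Differentiate via the product rule and integrate the resulting polynomials term by term.
  ∫_0^1 u² dx = ∫_0^1 (x^8/4 - x^7 + 3*x^6/2 - x^5 + x^4/4) dx. Term by term:
    ∫_0^1 x^8/4 dx = 1/36;  ∫_0^1 -x^7 dx = -1/8;  ∫_0^1 3*x^6/2 dx = 3/14;
    ∫_0^1 -x^5 dx = -1/6;  ∫_0^1 x^4/4 dx = 1/20.
  Sum: 1/36 − 1/8 + 3/14 − 1/6 + 1/20 = 1/2520.
  ∫_0^1 (u')² dx = ∫_0^1 (4*x^6 - 12*x^5 + 13*x^4 - 6*x^3 + x^2) dx. Term by term:
    ∫_0^1 4*x^6 dx = 4/7;  ∫_0^1 -12*x^5 dx = -2;  ∫_0^1 13*x^4 dx = 13/5;
    ∫_0^1 -6*x^3 dx = -3/2;  ∫_0^1 x^2 dx = 1/3.
  Sum: 4/7 − 2 + 13/5 − 3/2 + 1/3 = 1/210.
∫_0^1 u² dx = 1/2520, so ||u||_L² = sqrt(70)/420.
∫_0^1 (u')² dx = 1/210, so ||u'||_L² = sqrt(210)/210.
Ratio ||u||_L² / ||u'||_L² = sqrt(3)/6.
Sharp Poincaré constant on H^1_0(0, 1) is C_P = L/π = 1/π, achieved by sin(π·x).
A polynomial bump cannot attain the sharp Poincaré constant (only the first sine eigenfunction does), so the ratio is strictly less than C_P, consistent with ||u||_L² ≤ C_P ||u'||_L².


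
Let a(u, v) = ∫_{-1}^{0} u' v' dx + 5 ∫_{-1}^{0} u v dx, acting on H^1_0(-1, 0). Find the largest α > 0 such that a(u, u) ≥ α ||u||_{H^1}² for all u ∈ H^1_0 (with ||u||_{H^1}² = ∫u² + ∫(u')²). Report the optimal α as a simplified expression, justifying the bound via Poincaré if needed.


α = 1

Coercivity of a(·,·) on H^1_0(-1, 0) means a(u, u) ≥ α ||u||_{H^1}² for every u ∈ H^1_0.
The interval has length L = 1, and Poincaré/coercivity depend only on L. Here a(u, u) = ∫(u')² + (5)·∫u².
Here c = 5 ≥ 1, so a(u,u) = ∫(u')² + c∫u² ≥ ∫(u')² + ∫u² = ||u||_{H^1}², i.e. α = 1 works. No larger α is possible: a(u,u) ≥ α||u||_{H^1}² means (1−α)∫(u')² ≥ (α−c)∫u², and for the modes u_n = sin(nπ(x−x₀)/L) (x₀ the left endpoint) one has ∫u_n²/∫(u_n')² = (L/(nπ))² → 0, so a(u_n,u_n)/||u_n||_{H^1}² → 1. Hence the optimal constant is α = 1.
Therefore α = 1.


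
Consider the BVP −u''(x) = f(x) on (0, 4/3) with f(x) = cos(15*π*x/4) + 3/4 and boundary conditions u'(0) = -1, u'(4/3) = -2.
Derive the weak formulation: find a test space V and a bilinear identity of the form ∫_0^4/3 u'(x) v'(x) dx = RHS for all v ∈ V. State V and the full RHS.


V = H^1(0, 4/3) (v unrestricted at boundary; u is determined up to an additive constant); weak form: ∫_0^4/3 u'v' dx = ∫_0^4/3 (cos(15*π*x/4) + 3/4) v dx − 2·v(4/3) + v(0) for all v ∈ V.

Multiply both sides by a test function v and integrate from 0 to 4/3:
  ∫_0^4/3 −u''(x) v(x) dx = ∫_0^4/3 f(x) v(x) dx.
Integrate the LHS by parts once:
  ∫_0^4/3 −u'' v dx = −[u'(x) v(x)]_0^4/3 + ∫_0^4/3 u'(x) v'(x) dx.
Thus ∫_0^4/3 u'(x) v'(x) dx = ∫_0^4/3 f(x) v(x) dx + [u'(x) v(x)]_0^4/3.
Choose V so that boundary terms are either known or forced to vanish.
u has inhomogeneous Neumann u'(0) = -1, u'(4/3) = -2. [u' v]_0^4/3 = (-2)·v(4/3) − (-1)·v(0) = − 2·v(4/3) + v(0). Take V = H^1(0, 4/3); boundary term becomes part of RHS.
Weak formulation: find u (satisfying any essential BC) such that ∫_0^4/3 u'(x) v'(x) dx = ∫_0^4/3 f v dx − 2·v(4/3) + v(0) for all v ∈ V (Neumann data are natural BCs: they enter the RHS as boundary terms).
Substituting f(x) = cos(15*π*x/4) + 3/4, the right-hand side is ∫_0^4/3 (cos(15*π*x/4) + 3/4) v dx − 2·v(4/3) + v(0).
Compatibility check (pure Neumann): taking v ≡ 1 ∈ V gives 0 = ∫_0^4/3 f dx + (-2) − (-1), i.e. ∫_0^4/3 f dx must equal u'(0) − u'(4/3) = 1. Indeed ∫_0^4/3 (cos(15*π*x/4) + 3/4) dx = 1, so the data are compatible. The solution is then unique only up to an additive constant (fix it e.g. by requiring ∫_0^4/3 u dx = 0).


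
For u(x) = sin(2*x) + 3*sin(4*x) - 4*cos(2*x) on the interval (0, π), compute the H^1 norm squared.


||u||_{H^1(0,π)}^2 = 119*π

u'(x) = 8*sin(2*x) + 2*cos(2*x) + 12*cos(4*x).
Expand u² and (u')² and integrate term by term on (0, π), using: for integers n ≥ 1, ∫_0^π sin²(nx) dx = ∫_0^π cos²(nx) dx = π/2; for n ≠ n', ∫_0^π sin(nx)sin(n'x) dx = ∫_0^π cos(nx)cos(n'x) dx = 0; and by product-to-sum, ∫_0^π sin(nx)cos(n'x) dx = ½∫_0^π [sin((n+n')x) + sin((n−n')x)] dx, which is 0 when n+n' is even and 2n/(n²−n'²) when n+n' is odd (it need not vanish on (0, π)).
  u² squared terms: (-4)²·∫cos(2x)² dx = 16·π/2 = 8*π;  (3)²·∫sin(4x)² dx = 9·π/2 = 9*π/2;  (1)²·∫sin(2x)² dx = 1·π/2 = π/2.
  u² cross terms: 2·(-4)·(3)·∫cos(2x)·sin(4x) dx = -24·(0) = 0;  2·(-4)·(1)·∫cos(2x)·sin(2x) dx = -8·(0) = 0;  2·(3)·(1)·∫sin(4x)·sin(2x) dx = 6·(0) = 0.
  So ∫_0^π u² dx = 8*π + 9*π/2 + π/2 + 0 + 0 + 0 = 13*π.
  (u')² squared terms: (2)²·∫cos(2x)² dx = 4·π/2 = 2*π;  (8)²·∫sin(2x)² dx = 64·π/2 = 32*π;  (12)²·∫cos(4x)² dx = 144·π/2 = 72*π.
  (u')² cross terms: 2·(2)·(8)·∫cos(2x)·sin(2x) dx = 32·(0) = 0;  2·(2)·(12)·∫cos(2x)·cos(4x) dx = 48·(0) = 0;  2·(8)·(12)·∫sin(2x)·cos(4x) dx = 192·(0) = 0.
  So ∫_0^π (u')² dx = 2*π + 32*π + 72*π + 0 + 0 + 0 = 106*π.
||u||_{H^1}^2 = (13*π) + (106*π) = 119*π.


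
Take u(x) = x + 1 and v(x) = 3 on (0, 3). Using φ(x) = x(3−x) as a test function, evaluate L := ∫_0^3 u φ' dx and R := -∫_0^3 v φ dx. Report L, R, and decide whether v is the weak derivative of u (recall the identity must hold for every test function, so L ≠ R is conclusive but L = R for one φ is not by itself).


LHS = -9/2, RHS = -27/2. No, v is not the weak derivative of u.

u(x) = x + 1, classical derivative u'(x) = 1.
φ(x) = x(3−x), so φ'(x) = 3 - 2*x.
Note φ(0) = φ(3) = 0, so the boundary term u·φ vanishes.
LHS = ∫_0^3 u(x) φ'(x) dx = ∫_0^3 (-2*x^2 + x + 3) dx. Term by term:
  ∫_0^3 -2*x^2 dx = -18;  ∫_0^3 x dx = 9/2;  ∫_0^3 3 dx = 9.
Sum: -18 + 9/2 + 9 = -9/2.
So LHS = -9/2.
∫_0^3 v(x) φ(x) dx = ∫_0^3 (-3*x^2 + 9*x) dx. Term by term:
  ∫_0^3 -3*x^2 dx = -27;  ∫_0^3 9*x dx = 81/2.
Sum: -27 + 81/2 = 27/2.
So RHS = -∫_0^3 v(x) φ(x) dx = -27/2.
LHS − RHS = 9 ≠ 0, so the identity fails.
(For a valid weak derivative the identity must hold for EVERY test function, in particular this one. The failure shows v is NOT the weak derivative of u.)
Correct weak derivative would be u'(x) = 1.


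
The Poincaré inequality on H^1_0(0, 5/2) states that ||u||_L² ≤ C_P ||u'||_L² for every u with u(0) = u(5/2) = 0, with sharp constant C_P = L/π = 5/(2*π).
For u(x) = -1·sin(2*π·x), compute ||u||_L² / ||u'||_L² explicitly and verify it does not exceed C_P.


||u||_L² / ||u'||_L² = 1/(2*π) < C_P = 5/(2*π).

u(x) = -1·sin(2*π·x), so u'(x) = -2*π*cos(2*π*x).
Writing u(x) = A·sin(kπx/L) with A = -1 and k = 5, use ∫_0^L sin²(kπx/L) dx = L/2 and ∫_0^L cos²(kπx/L) dx = L/2.
u² = 1·sin²(2*π·x) and (u')² = 4*π^2·cos²(2*π·x), and each of sin², cos² integrates to L/2 = 5/4 over (0, 5/2).
∫_0^5/2 u² dx = 5/4, so ||u||_L² = sqrt(5)/2.
∫_0^5/2 (u')² dx = 5*π^2, so ||u'||_L² = sqrt(5)*π.
Ratio ||u||_L² / ||u'||_L² = 1/(2*π).
Sharp Poincaré constant on H^1_0(0, 5/2) is C_P = L/π = 5/(2*π), achieved by sin(2*π/5·x).
This is the k = 5 harmonic; the ratio L/(kπ) is strictly less than C_P = L/π, consistent with the sharp inequality ||u||_L² ≤ C_P ||u'||_L².


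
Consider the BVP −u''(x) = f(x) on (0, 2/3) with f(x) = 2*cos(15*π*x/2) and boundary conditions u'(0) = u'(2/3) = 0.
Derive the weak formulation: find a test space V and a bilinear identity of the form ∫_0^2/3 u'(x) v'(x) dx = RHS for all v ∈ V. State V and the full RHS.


V = H^1(0, 2/3) (no boundary constraint on v; u is determined up to an additive constant); weak form: ∫_0^2/3 u'v' dx = ∫_0^2/3 (2*cos(15*π*x/2)) v dx for all v ∈ V.

Multiply both sides by a test function v and integrate from 0 to 2/3:
  ∫_0^2/3 −u''(x) v(x) dx = ∫_0^2/3 f(x) v(x) dx.
Integrate the LHS by parts once:
  ∫_0^2/3 −u'' v dx = −[u'(x) v(x)]_0^2/3 + ∫_0^2/3 u'(x) v'(x) dx.
Thus ∫_0^2/3 u'(x) v'(x) dx = ∫_0^2/3 f(x) v(x) dx + [u'(x) v(x)]_0^2/3.
Choose V so that boundary terms are either known or forced to vanish.
u has homogeneous Neumann: u'(0) = u'(2/3) = 0. So [u' v]_0^2/3 = 0·v(2/3) − 0·v(0) = 0 for any v; take V = H^1(0, 2/3).
Weak formulation: find u (satisfying any essential BC) such that ∫_0^2/3 u'(x) v'(x) dx = ∫_0^2/3 f v dx for all v ∈ V (homogeneous Neumann, so boundary terms vanish).
Substituting f(x) = 2*cos(15*π*x/2), the right-hand side is ∫_0^2/3 (2*cos(15*π*x/2)) v dx.
Compatibility check (pure Neumann): taking v ≡ 1 ∈ V gives 0 = ∫_0^2/3 f dx + (0) − (0), i.e. ∫_0^2/3 f dx must equal u'(0) − u'(2/3) = 0. Indeed ∫_0^2/3 (2*cos(15*π*x/2)) dx = 0, so the data are compatible. The solution is then unique only up to an additive constant (fix it e.g. by requiring ∫_0^2/3 u dx = 0).


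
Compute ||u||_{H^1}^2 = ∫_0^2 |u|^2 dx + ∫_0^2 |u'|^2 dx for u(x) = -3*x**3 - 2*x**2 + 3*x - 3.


||u||_{H^1}^2 = 98704/105

The H^1 norm (squared) on an interval (0, L) is
  ||u||_{H^1}^2 = ∫_0^L u(x)^2 dx + ∫_0^L u'(x)^2 dx.
Compute u'(x) = -9*x**2 - 4*x + 3.
Then u(x)^2 = 9*x**6 + 12*x**5 - 14*x**4 + 6*x**3 + 21*x**2 - 18*x + 9 and u'(x)^2 = 81*x**4 + 72*x**3 - 38*x**2 - 24*x + 9.
Integrate each monomial from 0 to 2 using ∫_0^2 c·x^n dx = c·2^(n+1)/(n+1):
  ∫_0^2 u(x)^2 dx = ∫_0^2 (9*x^6 + 12*x^5 - 14*x^4 + 6*x^3 + 21*x^2 - 18*x + 9) dx. Term by term:
    ∫_0^2 9*x^6 dx = 1152/7;  ∫_0^2 12*x^5 dx = 128;  ∫_0^2 -14*x^4 dx = -448/5;
    ∫_0^2 6*x^3 dx = 24;  ∫_0^2 21*x^2 dx = 56;  ∫_0^2 -18*x dx = -36;
    ∫_0^2 9 dx = 18.
  Sum: 1152/7 + 128 − 448/5 + 24 + 56 − 36 + 18 = 9274/35.
  ∫_0^2 u'(x)^2 dx = ∫_0^2 (81*x^4 + 72*x^3 - 38*x^2 - 24*x + 9) dx. Term by term:
    ∫_0^2 81*x^4 dx = 2592/5;  ∫_0^2 72*x^3 dx = 288;  ∫_0^2 -38*x^2 dx = -304/3;
    ∫_0^2 -24*x dx = -48;  ∫_0^2 9 dx = 18.
  Sum: 2592/5 + 288 − 304/3 − 48 + 18 = 10126/15.
Adding: ||u||_{H^1}^2 = 9274/35 + 10126/15 = 98704/105.


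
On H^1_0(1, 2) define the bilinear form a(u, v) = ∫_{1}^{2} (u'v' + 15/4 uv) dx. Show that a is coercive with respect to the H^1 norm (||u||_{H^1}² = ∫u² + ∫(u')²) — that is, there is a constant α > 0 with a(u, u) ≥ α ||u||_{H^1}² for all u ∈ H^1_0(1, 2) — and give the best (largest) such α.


α = 1

Coercivity of a(·,·) on H^1_0(1, 2) means a(u, u) ≥ α ||u||_{H^1}² for every u ∈ H^1_0.
The interval has length L = 1, and Poincaré/coercivity depend only on L. Here a(u, u) = ∫(u')² + (15/4)·∫u².
Here c = 15/4 ≥ 1, so a(u,u) = ∫(u')² + c∫u² ≥ ∫(u')² + ∫u² = ||u||_{H^1}², i.e. α = 1 works. No larger α is possible: a(u,u) ≥ α||u||_{H^1}² means (1−α)∫(u')² ≥ (α−c)∫u², and for the modes u_n = sin(nπ(x−x₀)/L) (x₀ the left endpoint) one has ∫u_n²/∫(u_n')² = (L/(nπ))² → 0, so a(u_n,u_n)/||u_n||_{H^1}² → 1. Hence the optimal constant is α = 1.
Therefore α = 1.


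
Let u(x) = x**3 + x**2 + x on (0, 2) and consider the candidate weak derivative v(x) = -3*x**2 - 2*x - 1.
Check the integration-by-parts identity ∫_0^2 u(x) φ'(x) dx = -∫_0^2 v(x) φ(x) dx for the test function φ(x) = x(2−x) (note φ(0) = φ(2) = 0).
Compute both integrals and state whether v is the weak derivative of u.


LHS = -44/5, RHS = 44/5. No, v is not the weak derivative of u.

u(x) = x**3 + x**2 + x, classical derivative u'(x) = 3*x**2 + 2*x + 1.
φ(x) = x(2−x), so φ'(x) = 2 - 2*x.
Note φ(0) = φ(2) = 0, so the boundary term u·φ vanishes.
LHS = ∫_0^2 u(x) φ'(x) dx = ∫_0^2 (-2*x^4 + 2*x) dx. Term by term:
  ∫_0^2 -2*x^4 dx = -64/5;  ∫_0^2 2*x dx = 4.
Sum: -64/5 + 4 = -44/5.
So LHS = -44/5.
∫_0^2 v(x) φ(x) dx = ∫_0^2 (3*x^4 - 4*x^3 - 3*x^2 - 2*x) dx. Term by term:
  ∫_0^2 3*x^4 dx = 96/5;  ∫_0^2 -4*x^3 dx = -16;  ∫_0^2 -3*x^2 dx = -8;
  ∫_0^2 -2*x dx = -4.
Sum: 96/5 − 16 − 8 − 4 = -44/5.
So RHS = -∫_0^2 v(x) φ(x) dx = 44/5.
LHS − RHS = -88/5 ≠ 0, so the identity fails.
(For a valid weak derivative the identity must hold for EVERY test function, in particular this one. The failure shows v is NOT the weak derivative of u.)
Correct weak derivative would be u'(x) = 3*x**2 + 2*x + 1.


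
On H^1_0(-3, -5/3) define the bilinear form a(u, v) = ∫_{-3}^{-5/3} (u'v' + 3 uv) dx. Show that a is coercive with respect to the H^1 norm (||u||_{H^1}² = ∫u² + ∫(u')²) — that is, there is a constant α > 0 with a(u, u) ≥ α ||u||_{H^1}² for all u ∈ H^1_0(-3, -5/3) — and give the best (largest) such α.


α = 1

Coercivity of a(·,·) on H^1_0(-3, -5/3) means a(u, u) ≥ α ||u||_{H^1}² for every u ∈ H^1_0.
The interval has length L = 4/3, and Poincaré/coercivity depend only on L. Here a(u, u) = ∫(u')² + (3)·∫u².
Here c = 3 ≥ 1, so a(u,u) = ∫(u')² + c∫u² ≥ ∫(u')² + ∫u² = ||u||_{H^1}², i.e. α = 1 works. No larger α is possible: a(u,u) ≥ α||u||_{H^1}² means (1−α)∫(u')² ≥ (α−c)∫u², and for the modes u_n = sin(nπ(x−x₀)/L) (x₀ the left endpoint) one has ∫u_n²/∫(u_n')² = (L/(nπ))² → 0, so a(u_n,u_n)/||u_n||_{H^1}² → 1. Hence the optimal constant is α = 1.
Therefore α = 1.


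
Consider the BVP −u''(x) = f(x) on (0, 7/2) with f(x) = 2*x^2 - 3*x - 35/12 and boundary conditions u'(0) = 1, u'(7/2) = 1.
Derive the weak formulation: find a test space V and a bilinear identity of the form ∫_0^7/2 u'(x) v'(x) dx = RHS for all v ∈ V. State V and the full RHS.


V = H^1(0, 7/2) (v unrestricted at boundary; u is determined up to an additive constant); weak form: ∫_0^7/2 u'v' dx = ∫_0^7/2 (2*x^2 - 3*x - 35/12) v dx + v(7/2) − v(0) for all v ∈ V.

Multiply both sides by a test function v and integrate from 0 to 7/2:
  ∫_0^7/2 −u''(x) v(x) dx = ∫_0^7/2 f(x) v(x) dx.
Integrate the LHS by parts once:
  ∫_0^7/2 −u'' v dx = −[u'(x) v(x)]_0^7/2 + ∫_0^7/2 u'(x) v'(x) dx.
Thus ∫_0^7/2 u'(x) v'(x) dx = ∫_0^7/2 f(x) v(x) dx + [u'(x) v(x)]_0^7/2.
Choose V so that boundary terms are either known or forced to vanish.
u has inhomogeneous Neumann u'(0) = 1, u'(7/2) = 1. [u' v]_0^7/2 = (1)·v(7/2) − (1)·v(0) = v(7/2) − v(0). Take V = H^1(0, 7/2); boundary term becomes part of RHS.
Weak formulation: find u (satisfying any essential BC) such that ∫_0^7/2 u'(x) v'(x) dx = ∫_0^7/2 f v dx + v(7/2) − v(0) for all v ∈ V (Neumann data are natural BCs: they enter the RHS as boundary terms).
Substituting f(x) = 2*x^2 - 3*x - 35/12, the right-hand side is ∫_0^7/2 (2*x^2 - 3*x - 35/12) v dx + v(7/2) − v(0).
Compatibility check (pure Neumann): taking v ≡ 1 ∈ V gives 0 = ∫_0^7/2 f dx + (1) − (1), i.e. ∫_0^7/2 f dx must equal u'(0) − u'(7/2) = 0. Indeed ∫_0^7/2 (2*x^2 - 3*x - 35/12) dx = 0, so the data are compatible. The solution is then unique only up to an additive constant (fix it e.g. by requiring ∫_0^7/2 u dx = 0).


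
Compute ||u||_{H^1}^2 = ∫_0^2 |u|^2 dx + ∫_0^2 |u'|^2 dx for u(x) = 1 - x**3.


||u||_{H^1}^2 = 2446/35

The H^1 norm (squared) on an interval (0, L) is
  ||u||_{H^1}^2 = ∫_0^L u(x)^2 dx + ∫_0^L u'(x)^2 dx.
Compute u'(x) = -3*x**2.
Then u(x)^2 = x**6 - 2*x**3 + 1 and u'(x)^2 = 9*x**4.
Integrate each monomial from 0 to 2 using ∫_0^2 c·x^n dx = c·2^(n+1)/(n+1):
  ∫_0^2 u(x)^2 dx = ∫_0^2 (x^6 - 2*x^3 + 1) dx. Term by term:
    ∫_0^2 x^6 dx = 128/7;  ∫_0^2 -2*x^3 dx = -8;  ∫_0^2 1 dx = 2.
  Sum: 128/7 − 8 + 2 = 86/7.
  ∫_0^2 u'(x)^2 dx = ∫_0^2 (9*x^4) dx. Term by term:
    ∫_0^2 9*x^4 dx = 288/5.
Adding: ||u||_{H^1}^2 = 86/7 + 288/5 = 2446/35.


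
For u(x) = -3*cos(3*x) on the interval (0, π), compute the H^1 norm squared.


||u||_{H^1(0,π)}^2 = 45*π

u'(x) = 9*sin(3*x).
Expand u² and (u')² and integrate term by term on (0, π), using: for integers n ≥ 1, ∫_0^π sin²(nx) dx = ∫_0^π cos²(nx) dx = π/2; for n ≠ n', ∫_0^π sin(nx)sin(n'x) dx = ∫_0^π cos(nx)cos(n'x) dx = 0; and by product-to-sum, ∫_0^π sin(nx)cos(n'x) dx = ½∫_0^π [sin((n+n')x) + sin((n−n')x)] dx, which is 0 when n+n' is even and 2n/(n²−n'²) when n+n' is odd (it need not vanish on (0, π)).
  u² squared terms: (-3)²·∫cos(3x)² dx = 9·π/2 = 9*π/2.
  So ∫_0^π u² dx = 9*π/2.
  (u')² squared terms: (9)²·∫sin(3x)² dx = 81·π/2 = 81*π/2.
  So ∫_0^π (u')² dx = 81*π/2.
||u||_{H^1}^2 = (9*π/2) + (81*π/2) = 45*π.


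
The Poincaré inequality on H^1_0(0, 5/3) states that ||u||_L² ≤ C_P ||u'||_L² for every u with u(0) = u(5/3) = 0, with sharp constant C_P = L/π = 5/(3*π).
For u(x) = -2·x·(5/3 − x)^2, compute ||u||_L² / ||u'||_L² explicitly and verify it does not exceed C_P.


||u||_L² / ||u'||_L² = 5*sqrt(14)/42 < C_P = 5/(3*π).

u(x) = -2·x·(5/3 − x)^2, so u'(x) = -6*x^2 + 40*x/3 - 50/9.
u(x) = -2·x·(5/3 − x)^2 vanishes at x = 0 and x = 5/3, so u ∈ H^1_0(0, 5/3). Differentiate via the product rule and integrate the resulting polynomials term by term.
  ∫_0^5/3 u² dx = ∫_0^5/3 (4*x^6 - 80*x^5/3 + 200*x^4/3 - 2000*x^3/27 + 2500*x^2/81) dx. Term by term:
    ∫_0^5/3 4*x^6 dx = 312500/15309;  ∫_0^5/3 -80*x^5/3 dx = -625000/6561;  ∫_0^5/3 200*x^4/3 dx = 125000/729;
    ∫_0^5/3 -2000*x^3/27 dx = -312500/2187;  ∫_0^5/3 2500*x^2/81 dx = 312500/6561.
  Sum: 312500/15309 − 625000/6561 + 125000/729 − 312500/2187 + 312500/6561 = 62500/45927.
  ∫_0^5/3 (u')² dx = ∫_0^5/3 (36*x^4 - 160*x^3 + 2200*x^2/9 - 4000*x/27 + 2500/81) dx. Term by term:
    ∫_0^5/3 36*x^4 dx = 2500/27;  ∫_0^5/3 -160*x^3 dx = -25000/81;  ∫_0^5/3 2200*x^2/9 dx = 275000/729;
    ∫_0^5/3 -4000*x/27 dx = -50000/243;  ∫_0^5/3 2500/81 dx = 12500/243.
  Sum: 2500/27 − 25000/81 + 275000/729 − 50000/243 + 12500/243 = 5000/729.
∫_0^5/3 u² dx = 62500/45927, so ||u||_L² = 250*sqrt(7)/567.
∫_0^5/3 (u')² dx = 5000/729, so ||u'||_L² = 50*sqrt(2)/27.
Ratio ||u||_L² / ||u'||_L² = 5*sqrt(14)/42.
Sharp Poincaré constant on H^1_0(0, 5/3) is C_P = L/π = 5/(3*π), achieved by sin(3*π/5·x).
A polynomial bump cannot attain the sharp Poincaré constant (only the first sine eigenfunction does), so the ratio is strictly less than C_P, consistent with ||u||_L² ≤ C_P ||u'||_L².


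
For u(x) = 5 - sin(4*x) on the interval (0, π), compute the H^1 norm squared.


||u||_{H^1(0,π)}^2 = 67*π/2

u'(x) = -4*cos(4*x).
Expand u² and (u')² and integrate term by term on (0, π), using: for integers n ≥ 1, ∫_0^π sin²(nx) dx = ∫_0^π cos²(nx) dx = π/2; for n ≠ n', ∫_0^π sin(nx)sin(n'x) dx = ∫_0^π cos(nx)cos(n'x) dx = 0; and by product-to-sum, ∫_0^π sin(nx)cos(n'x) dx = ½∫_0^π [sin((n+n')x) + sin((n−n')x)] dx, which is 0 when n+n' is even and 2n/(n²−n'²) when n+n' is odd (it need not vanish on (0, π)). For the constant mode: ∫_0^π 1 dx = π, ∫_0^π cos(nx) dx = 0, ∫_0^π sin(nx) dx = (1−(−1)^n)/n.
  u² squared terms: (5)²·∫1 dx = 25·π = 25*π;  (-1)²·∫sin(4x)² dx = 1·π/2 = π/2.
  u² cross terms: 2·(5)·(-1)·∫1·sin(4x) dx = -10·(0) = 0.
  So ∫_0^π u² dx = 25*π + π/2 + 0 = 51*π/2.
  (u')² squared terms: (-4)²·∫cos(4x)² dx = 16·π/2 = 8*π.
  So ∫_0^π (u')² dx = 8*π.
||u||_{H^1}^2 = (51*π/2) + (8*π) = 67*π/2.


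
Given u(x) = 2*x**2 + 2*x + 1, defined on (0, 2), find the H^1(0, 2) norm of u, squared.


||u||_{H^1}^2 = 858/5

The H^1 norm (squared) on an interval (0, L) is
  ||u||_{H^1}^2 = ∫_0^L u(x)^2 dx + ∫_0^L u'(x)^2 dx.
Compute u'(x) = 4*x + 2.
Then u(x)^2 = 4*x**4 + 8*x**3 + 8*x**2 + 4*x + 1 and u'(x)^2 = 16*x**2 + 16*x + 4.
Integrate each monomial from 0 to 2 using ∫_0^2 c·x^n dx = c·2^(n+1)/(n+1):
  ∫_0^2 u(x)^2 dx = ∫_0^2 (4*x^4 + 8*x^3 + 8*x^2 + 4*x + 1) dx. Term by term:
    ∫_0^2 4*x^4 dx = 128/5;  ∫_0^2 8*x^3 dx = 32;  ∫_0^2 8*x^2 dx = 64/3;
    ∫_0^2 4*x dx = 8;  ∫_0^2 1 dx = 2.
  Sum: 128/5 + 32 + 64/3 + 8 + 2 = 1334/15.
  ∫_0^2 u'(x)^2 dx = ∫_0^2 (16*x^2 + 16*x + 4) dx. Term by term:
    ∫_0^2 16*x^2 dx = 128/3;  ∫_0^2 16*x dx = 32;  ∫_0^2 4 dx = 8.
  Sum: 128/3 + 32 + 8 = 248/3.
Adding: ||u||_{H^1}^2 = 1334/15 + 248/3 = 858/5.


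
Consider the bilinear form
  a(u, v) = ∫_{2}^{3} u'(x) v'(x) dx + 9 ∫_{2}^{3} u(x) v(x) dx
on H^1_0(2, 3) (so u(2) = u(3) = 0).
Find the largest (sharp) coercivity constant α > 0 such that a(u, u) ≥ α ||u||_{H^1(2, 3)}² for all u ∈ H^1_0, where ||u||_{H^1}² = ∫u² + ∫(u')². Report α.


α = 1

Coercivity of a(·,·) on H^1_0(2, 3) means a(u, u) ≥ α ||u||_{H^1}² for every u ∈ H^1_0.
The interval has length L = 1, and Poincaré/coercivity depend only on L. Here a(u, u) = ∫(u')² + (9)·∫u².
Here c = 9 ≥ 1, so a(u,u) = ∫(u')² + c∫u² ≥ ∫(u')² + ∫u² = ||u||_{H^1}², i.e. α = 1 works. No larger α is possible: a(u,u) ≥ α||u||_{H^1}² means (1−α)∫(u')² ≥ (α−c)∫u², and for the modes u_n = sin(nπ(x−x₀)/L) (x₀ the left endpoint) one has ∫u_n²/∫(u_n')² = (L/(nπ))² → 0, so a(u_n,u_n)/||u_n||_{H^1}² → 1. Hence the optimal constant is α = 1.
Therefore α = 1.


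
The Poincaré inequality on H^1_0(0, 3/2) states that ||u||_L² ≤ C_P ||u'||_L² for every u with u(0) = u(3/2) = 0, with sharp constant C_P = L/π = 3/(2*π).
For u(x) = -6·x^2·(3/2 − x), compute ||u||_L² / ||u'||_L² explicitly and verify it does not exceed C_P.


||u||_L² / ||u'||_L² = 3*sqrt(14)/28 < C_P = 3/(2*π).

u(x) = -6·x^2·(3/2 − x), so u'(x) = 18*x*(x - 1).
u(x) = -6·x^2·(3/2 − x) vanishes at x = 0 and x = 3/2, so u ∈ H^1_0(0, 3/2). Differentiate via the product rule and integrate the resulting polynomials term by term.
  ∫_0^3/2 u² dx = ∫_0^3/2 (36*x^6 - 108*x^5 + 81*x^4) dx. Term by term:
    ∫_0^3/2 36*x^6 dx = 19683/224;  ∫_0^3/2 -108*x^5 dx = -6561/32;  ∫_0^3/2 81*x^4 dx = 19683/160.
  Sum: 19683/224 − 6561/32 + 19683/160 = 6561/1120.
  ∫_0^3/2 (u')² dx = ∫_0^3/2 (324*x^4 - 648*x^3 + 324*x^2) dx. Term by term:
    ∫_0^3/2 324*x^4 dx = 19683/40;  ∫_0^3/2 -648*x^3 dx = -6561/8;  ∫_0^3/2 324*x^2 dx = 729/2.
  Sum: 19683/40 − 6561/8 + 729/2 = 729/20.
∫_0^3/2 u² dx = 6561/1120, so ||u||_L² = 81*sqrt(70)/280.
∫_0^3/2 (u')² dx = 729/20, so ||u'||_L² = 27*sqrt(5)/10.
Ratio ||u||_L² / ||u'||_L² = 3*sqrt(14)/28.
Sharp Poincaré constant on H^1_0(0, 3/2) is C_P = L/π = 3/(2*π), achieved by sin(2*π/3·x).
A polynomial bump cannot attain the sharp Poincaré constant (only the first sine eigenfunction does), so the ratio is strictly less than C_P, consistent with ||u||_L² ≤ C_P ||u'||_L².


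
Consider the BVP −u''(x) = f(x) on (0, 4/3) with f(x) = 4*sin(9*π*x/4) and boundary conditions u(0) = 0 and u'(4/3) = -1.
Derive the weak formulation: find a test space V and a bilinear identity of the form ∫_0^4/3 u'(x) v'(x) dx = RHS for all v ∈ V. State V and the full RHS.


V = {v ∈ H^1(0, 4/3) : v(0) = 0} (test functions vanish at x = 0 where u is specified); weak form: ∫_0^4/3 u'v' dx = ∫_0^4/3 (4*sin(9*π*x/4)) v dx − v(4/3) for all v ∈ V.

Multiply both sides by a test function v and integrate from 0 to 4/3:
  ∫_0^4/3 −u''(x) v(x) dx = ∫_0^4/3 f(x) v(x) dx.
Integrate the LHS by parts once:
  ∫_0^4/3 −u'' v dx = −[u'(x) v(x)]_0^4/3 + ∫_0^4/3 u'(x) v'(x) dx.
Thus ∫_0^4/3 u'(x) v'(x) dx = ∫_0^4/3 f(x) v(x) dx + [u'(x) v(x)]_0^4/3.
Choose V so that boundary terms are either known or forced to vanish.
Mixed BC: u(0) = 0 (Dirichlet) and u'(4/3) = -1 (Neumann). Define V = {v ∈ H^1(0, 4/3) : v(0) = 0}. Then [u' v]_0^4/3 = u'(4/3)·v(4/3) − u'(0)·0 = − v(4/3).
Weak formulation: find u (satisfying any essential BC) such that ∫_0^4/3 u'(x) v'(x) dx = ∫_0^4/3 f v dx − v(4/3) for all v ∈ V (Dirichlet at 0 absorbed into V; Neumann datum at x = 4/3 contributes the boundary term).
Substituting f(x) = 4*sin(9*π*x/4), the right-hand side is ∫_0^4/3 (4*sin(9*π*x/4)) v dx − v(4/3).


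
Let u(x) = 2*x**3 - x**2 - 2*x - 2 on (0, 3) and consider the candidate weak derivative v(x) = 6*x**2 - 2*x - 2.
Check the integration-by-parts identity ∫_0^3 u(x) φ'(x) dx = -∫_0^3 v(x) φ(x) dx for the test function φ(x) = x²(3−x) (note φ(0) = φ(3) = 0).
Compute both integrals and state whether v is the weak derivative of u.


LHS = -108, RHS = -108. Yes, v = u' weakly.

u(x) = 2*x**3 - x**2 - 2*x - 2, classical derivative u'(x) = 6*x**2 - 2*x - 2.
φ(x) = x²(3−x), so φ'(x) = 3*x*(2 - x).
Note φ(0) = φ(3) = 0, so the boundary term u·φ vanishes.
LHS = ∫_0^3 u(x) φ'(x) dx = ∫_0^3 (-6*x^5 + 15*x^4 - 6*x^2 - 12*x) dx. Term by term:
  ∫_0^3 -6*x^5 dx = -729;  ∫_0^3 15*x^4 dx = 729;  ∫_0^3 -6*x^2 dx = -54;
  ∫_0^3 -12*x dx = -54.
Sum: -729 + 729 − 54 − 54 = -108.
So LHS = -108.
∫_0^3 v(x) φ(x) dx = ∫_0^3 (-6*x^5 + 20*x^4 - 4*x^3 - 6*x^2) dx. Term by term:
  ∫_0^3 -6*x^5 dx = -729;  ∫_0^3 20*x^4 dx = 972;  ∫_0^3 -4*x^3 dx = -81;
  ∫_0^3 -6*x^2 dx = -54.
Sum: -729 + 972 − 81 − 54 = 108.
So RHS = -∫_0^3 v(x) φ(x) dx = -108.
LHS = RHS, so the identity holds for this test φ.
Moreover u is smooth here and v(x) = u'(x) = 6*x**2 - 2*x - 2 pointwise, so the identity holds for every test function. Hence v is the weak derivative of u.


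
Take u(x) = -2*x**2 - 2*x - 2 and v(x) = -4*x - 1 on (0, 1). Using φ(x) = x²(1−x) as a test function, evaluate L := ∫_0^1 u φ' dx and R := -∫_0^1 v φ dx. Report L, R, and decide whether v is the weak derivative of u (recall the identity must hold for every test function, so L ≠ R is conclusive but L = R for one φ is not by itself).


LHS = 11/30, RHS = 17/60. No, v is not the weak derivative of u.

u(x) = -2*x**2 - 2*x - 2, classical derivative u'(x) = -4*x - 2.
φ(x) = x²(1−x), so φ'(x) = x*(2 - 3*x).
Note φ(0) = φ(1) = 0, so the boundary term u·φ vanishes.
LHS = ∫_0^1 u(x) φ'(x) dx = ∫_0^1 (6*x^4 + 2*x^3 + 2*x^2 - 4*x) dx. Term by term:
  ∫_0^1 6*x^4 dx = 6/5;  ∫_0^1 2*x^3 dx = 1/2;  ∫_0^1 2*x^2 dx = 2/3;
  ∫_0^1 -4*x dx = -2.
Sum: 6/5 + 1/2 + 2/3 − 2 = 11/30.
So LHS = 11/30.
∫_0^1 v(x) φ(x) dx = ∫_0^1 (4*x^4 - 3*x^3 - x^2) dx. Term by term:
  ∫_0^1 4*x^4 dx = 4/5;  ∫_0^1 -3*x^3 dx = -3/4;  ∫_0^1 -x^2 dx = -1/3.
Sum: 4/5 − 3/4 − 1/3 = -17/60.
So RHS = -∫_0^1 v(x) φ(x) dx = 17/60.
LHS − RHS = 1/12 ≠ 0, so the identity fails.
(For a valid weak derivative the identity must hold for EVERY test function, in particular this one. The failure shows v is NOT the weak derivative of u.)
Correct weak derivative would be u'(x) = -4*x - 2.


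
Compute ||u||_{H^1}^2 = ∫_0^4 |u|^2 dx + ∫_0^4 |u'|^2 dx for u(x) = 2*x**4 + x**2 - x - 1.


||u||_{H^1}^2 = 87500648/315

The H^1 norm (squared) on an interval (0, L) is
  ||u||_{H^1}^2 = ∫_0^L u(x)^2 dx + ∫_0^L u'(x)^2 dx.
Compute u'(x) = 8*x**3 + 2*x - 1.
Then u(x)^2 = 4*x**8 + 4*x**6 - 4*x**5 - 3*x**4 - 2*x**3 - x**2 + 2*x + 1 and u'(x)^2 = 64*x**6 + 32*x**4 - 16*x**3 + 4*x**2 - 4*x + 1.
Integrate each monomial from 0 to 4 using ∫_0^4 c·x^n dx = c·4^(n+1)/(n+1):
  ∫_0^4 u(x)^2 dx = ∫_0^4 (4*x^8 + 4*x^6 - 4*x^5 - 3*x^4 - 2*x^3 - x^2 + 2*x + 1) dx. Term by term:
    ∫_0^4 4*x^8 dx = 1048576/9;  ∫_0^4 4*x^6 dx = 65536/7;  ∫_0^4 -4*x^5 dx = -8192/3;
    ∫_0^4 -3*x^4 dx = -3072/5;  ∫_0^4 -2*x^3 dx = -128;  ∫_0^4 -x^2 dx = -64/3;
    ∫_0^4 2*x dx = 16;  ∫_0^4 1 dx = 4.
  Sum: 1048576/9 + 65536/7 − 8192/3 − 3072/5 − 128 − 64/3 + 16 + 4 = 38554844/315.
  ∫_0^4 u'(x)^2 dx = ∫_0^4 (64*x^6 + 32*x^4 - 16*x^3 + 4*x^2 - 4*x + 1) dx. Term by term:
    ∫_0^4 64*x^6 dx = 1048576/7;  ∫_0^4 32*x^4 dx = 32768/5;  ∫_0^4 -16*x^3 dx = -1024;
    ∫_0^4 4*x^2 dx = 256/3;  ∫_0^4 -4*x dx = -32;  ∫_0^4 1 dx = 4.
  Sum: 1048576/7 + 32768/5 − 1024 + 256/3 − 32 + 4 = 16315268/105.
Adding: ||u||_{H^1}^2 = 38554844/315 + 16315268/105 = 87500648/315.


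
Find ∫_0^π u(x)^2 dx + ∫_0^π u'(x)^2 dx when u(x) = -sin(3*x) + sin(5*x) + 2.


||u||_{H^1(0,π)}^2 = -16/15 + 22*π

u'(x) = -3*cos(3*x) + 5*cos(5*x).
Expand u² and (u')² and integrate term by term on (0, π), using: for integers n ≥ 1, ∫_0^π sin²(nx) dx = ∫_0^π cos²(nx) dx = π/2; for n ≠ n', ∫_0^π sin(nx)sin(n'x) dx = ∫_0^π cos(nx)cos(n'x) dx = 0; and by product-to-sum, ∫_0^π sin(nx)cos(n'x) dx = ½∫_0^π [sin((n+n')x) + sin((n−n')x)] dx, which is 0 when n+n' is even and 2n/(n²−n'²) when n+n' is odd (it need not vanish on (0, π)). For the constant mode: ∫_0^π 1 dx = π, ∫_0^π cos(nx) dx = 0, ∫_0^π sin(nx) dx = (1−(−1)^n)/n.
  u² squared terms: (2)²·∫1 dx = 4·π = 4*π;  (-1)²·∫sin(3x)² dx = 1·π/2 = π/2;  (1)²·∫sin(5x)² dx = 1·π/2 = π/2.
  u² cross terms: 2·(2)·(-1)·∫1·sin(3x) dx = -4·(2/3) = -8/3;  2·(2)·(1)·∫1·sin(5x) dx = 4·(2/5) = 8/5;  2·(-1)·(1)·∫sin(3x)·sin(5x) dx = -2·(0) = 0.
  So ∫_0^π u² dx = 4*π + π/2 + π/2 − 8/3 + 8/5 + 0 = -16/15 + 5*π.
  (u')² squared terms: (-3)²·∫cos(3x)² dx = 9·π/2 = 9*π/2;  (5)²·∫cos(5x)² dx = 25·π/2 = 25*π/2.
  (u')² cross terms: 2·(-3)·(5)·∫cos(3x)·cos(5x) dx = -30·(0) = 0.
  So ∫_0^π (u')² dx = 9*π/2 + 25*π/2 + 0 = 17*π.
||u||_{H^1}^2 = (-16/15 + 5*π) + (17*π) = -16/15 + 22*π.


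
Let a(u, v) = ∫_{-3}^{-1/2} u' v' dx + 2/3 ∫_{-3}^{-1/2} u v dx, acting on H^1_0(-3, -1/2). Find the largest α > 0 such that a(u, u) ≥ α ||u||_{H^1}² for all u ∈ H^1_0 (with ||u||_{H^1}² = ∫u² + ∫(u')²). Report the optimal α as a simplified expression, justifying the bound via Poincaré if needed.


α = 2*(25 + 6*π^2)/(3*(25 + 4*π^2))

Coercivity of a(·,·) on H^1_0(-3, -1/2) means a(u, u) ≥ α ||u||_{H^1}² for every u ∈ H^1_0.
The interval has length L = 5/2, and Poincaré/coercivity depend only on L. Here a(u, u) = ∫(u')² + (2/3)·∫u².
Here 0 < c = 2/3 < 1. The condition a(u,u) ≥ α||u||_{H^1}² reads (1−α)∫(u')² ≥ (α−c)∫u². Any admissible α is ≤ 1 (rapidly oscillating u have ∫u²/∫(u')² → 0), and α = 1 would force 0 ≥ (1−c)∫u², impossible since c < 1; so 1−α > 0. By the sharp Poincaré inequality on H^1_0 of an interval of length L, ∫(u')² ≥ (π/L)²∫u² with equality for the first sine mode sin(π(x−x₀)/L) (x₀ the left endpoint), so the inequality holds for all u iff (1−α)(π/L)² ≥ α − c, i.e. α ≤ ((π/L)² + c)/((π/L)² + 1) = (1 + c(L/π)²)/(1 + (L/π)²). With (π/L)² = 4*π^2/25 and c = 2/3, the largest admissible constant is α = ((π/L)² + c)/((π/L)² + 1).
Simplifying, α = 2*(25 + 6*π^2)/(3*(25 + 4*π^2)).


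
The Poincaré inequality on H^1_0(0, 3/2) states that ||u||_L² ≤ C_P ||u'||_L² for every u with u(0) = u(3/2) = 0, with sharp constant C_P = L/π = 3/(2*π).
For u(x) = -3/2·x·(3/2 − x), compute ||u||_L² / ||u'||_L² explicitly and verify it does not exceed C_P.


||u||_L² / ||u'||_L² = 3*sqrt(10)/20 < C_P = 3/(2*π).

u(x) = -3/2·x·(3/2 − x), so u'(x) = 3*x - 9/4.
u(x) = -3/2·x·(3/2 − x) vanishes at x = 0 and x = 3/2, so u ∈ H^1_0(0, 3/2). Differentiate via the product rule and integrate the resulting polynomials term by term.
  ∫_0^3/2 u² dx = ∫_0^3/2 (9*x^4/4 - 27*x^3/4 + 81*x^2/16) dx. Term by term:
    ∫_0^3/2 9*x^4/4 dx = 2187/640;  ∫_0^3/2 -27*x^3/4 dx = -2187/256;  ∫_0^3/2 81*x^2/16 dx = 729/128.
  Sum: 2187/640 − 2187/256 + 729/128 = 729/1280.
  ∫_0^3/2 (u')² dx = ∫_0^3/2 (9*x^2 - 27*x/2 + 81/16) dx. Term by term:
    ∫_0^3/2 9*x^2 dx = 81/8;  ∫_0^3/2 -27*x/2 dx = -243/16;  ∫_0^3/2 81/16 dx = 243/32.
  Sum: 81/8 − 243/16 + 243/32 = 81/32.
∫_0^3/2 u² dx = 729/1280, so ||u||_L² = 27*sqrt(5)/80.
∫_0^3/2 (u')² dx = 81/32, so ||u'||_L² = 9*sqrt(2)/8.
Ratio ||u||_L² / ||u'||_L² = 3*sqrt(10)/20.
Sharp Poincaré constant on H^1_0(0, 3/2) is C_P = L/π = 3/(2*π), achieved by sin(2*π/3·x).
A polynomial bump cannot attain the sharp Poincaré constant (only the first sine eigenfunction does), so the ratio is strictly less than C_P, consistent with ||u||_L² ≤ C_P ||u'||_L².
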